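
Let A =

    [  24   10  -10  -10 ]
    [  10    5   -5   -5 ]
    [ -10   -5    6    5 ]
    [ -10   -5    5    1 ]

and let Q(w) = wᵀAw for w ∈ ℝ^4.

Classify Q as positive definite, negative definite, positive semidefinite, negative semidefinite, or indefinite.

Congruent diagonalization of A (simultaneous row and column reduction) yields pivots 24, 5/6, 1, -4.
That gives 3 positive, 1 negative pivots.
Hence Q is indefinite.

indefinite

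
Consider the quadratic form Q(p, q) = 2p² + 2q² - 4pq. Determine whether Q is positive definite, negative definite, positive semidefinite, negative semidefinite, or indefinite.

positive semidefinite

The symmetric matrix of Q is [[2, -2], [-2, 2]].
For the 2×2 matrix [[2, -2], [-2, 2]]: det = 2·2 − (-2)² = 0, trace = 4.
det = 0 so one eigenvalue is zero; the form is semidefinite with the sign of the trace.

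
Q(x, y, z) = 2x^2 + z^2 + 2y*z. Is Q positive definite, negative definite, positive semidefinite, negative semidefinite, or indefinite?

indefinite

The symmetric matrix is A = [[2, 0, 0], [0, 0, 1], [0, 1, 1]].
A is congruent to a diagonal matrix with 2 positive, 1 negative and 0 zero entries, so Q is indefinite.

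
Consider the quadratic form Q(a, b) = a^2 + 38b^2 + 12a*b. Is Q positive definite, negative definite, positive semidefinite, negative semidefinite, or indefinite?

The symmetric matrix of Q is A = [[1, 6], [6, 38]].
Leading principal minors: Δ_1 = 1, Δ_2 = 2.
All leading principal minors are positive, so by Sylvester's criterion Q is positive definite.

positive definite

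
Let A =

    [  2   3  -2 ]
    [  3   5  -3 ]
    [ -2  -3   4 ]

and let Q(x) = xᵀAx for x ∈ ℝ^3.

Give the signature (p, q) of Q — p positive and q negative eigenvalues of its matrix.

(3, 0)

Row-reducing A symmetrically gives the diagonal entries 2, 1/2, 2.
Counting signs: 3 positive.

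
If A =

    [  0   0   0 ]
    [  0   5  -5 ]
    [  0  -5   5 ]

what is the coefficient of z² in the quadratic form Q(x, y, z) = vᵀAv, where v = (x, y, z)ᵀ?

5

The coefficient of z² is the diagonal entry A[3,3] = 5.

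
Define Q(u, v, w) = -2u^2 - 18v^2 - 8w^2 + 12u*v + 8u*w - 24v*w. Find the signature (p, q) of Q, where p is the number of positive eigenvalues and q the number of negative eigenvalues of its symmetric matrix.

Write A = [[-2, 6, 4], [6, -18, -12], [4, -12, -8]].
Congruent diagonalization of A (simultaneous row and column reduction) yields pivots -2, 0, 0.
That gives 1 negative, 2 zero pivots.

(0, 1)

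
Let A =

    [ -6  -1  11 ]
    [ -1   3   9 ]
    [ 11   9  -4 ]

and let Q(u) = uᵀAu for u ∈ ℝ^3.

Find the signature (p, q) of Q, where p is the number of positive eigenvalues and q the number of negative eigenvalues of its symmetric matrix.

Symmetric row and column elimination reduces A to a congruent diagonal form with pivots -6, 19/6, -1/19.
So there are 1 positive, 2 negative pivots.

(1, 2)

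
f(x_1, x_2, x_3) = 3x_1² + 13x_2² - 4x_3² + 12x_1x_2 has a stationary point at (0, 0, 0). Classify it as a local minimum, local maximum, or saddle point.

The Hessian at the origin is H = [[6, 12, 0], [12, 26, 0], [0, 0, -8]].
Congruent diagonalization of H (simultaneous row and column reduction) yields pivots 6, 2, -8.
Counting signs: 2 positive, 1 negative.
H is indefinite, so the origin is a saddle point.

saddle point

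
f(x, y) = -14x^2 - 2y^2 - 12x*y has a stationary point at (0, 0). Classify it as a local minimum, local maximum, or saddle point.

The Hessian at the origin is H = [[-28, -12], [-12, -4]].
det H = -28·-4 − (-12)² = -32 < 0, so H is indefinite.
Therefore the origin is a saddle point.

saddle point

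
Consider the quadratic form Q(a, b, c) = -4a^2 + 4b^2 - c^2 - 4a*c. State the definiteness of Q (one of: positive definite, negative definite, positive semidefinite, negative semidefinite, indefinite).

The symmetric matrix is A = [[-4, 0, -2], [0, 4, 0], [-2, 0, -1]].
Congruent diagonalization of A (simultaneous row and column reduction) yields pivots -4, 4, 0.
So there are 1 positive, 1 negative, 1 zero pivots.
Hence Q is indefinite.

indefinite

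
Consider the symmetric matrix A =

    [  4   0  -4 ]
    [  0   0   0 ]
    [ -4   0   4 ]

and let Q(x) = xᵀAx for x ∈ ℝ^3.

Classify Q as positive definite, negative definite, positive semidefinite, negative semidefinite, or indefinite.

Row-reducing A symmetrically gives the diagonal entries 4, 0, 0.
That gives 1 positive, 2 zero pivots.
Hence Q is positive semidefinite.

positive semidefinite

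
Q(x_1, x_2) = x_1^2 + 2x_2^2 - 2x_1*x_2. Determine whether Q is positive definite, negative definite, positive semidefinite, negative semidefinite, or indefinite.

positive definite

The symmetric matrix of Q is A = [[1, -1], [-1, 2]].
Leading principal minors: Δ_1 = 1, Δ_2 = 1.
All leading principal minors are positive, so by Sylvester's criterion Q is positive definite.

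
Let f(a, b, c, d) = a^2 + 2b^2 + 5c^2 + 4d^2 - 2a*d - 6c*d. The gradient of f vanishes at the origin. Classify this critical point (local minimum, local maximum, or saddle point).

The Hessian at the origin is H = [[2, 0, 0, -2], [0, 4, 0, 0], [0, 0, 10, -6], [-2, 0, -6, 8]].
An LDLᵀ factorisation of H has diagonal entries 2, 4, 10, 12/5.
That gives 4 positive pivots.
H is positive definite, so the origin is a strict local minimum.

local minimum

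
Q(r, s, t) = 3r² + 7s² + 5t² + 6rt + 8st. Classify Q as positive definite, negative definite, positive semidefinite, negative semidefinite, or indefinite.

The symmetric matrix is A = [[3, 0, 3], [0, 7, 4], [3, 4, 5]].
An LDLᵀ factorisation of A has diagonal entries 3, 7, -2/7.
Counting signs: 2 positive, 1 negative.
Hence Q is indefinite.

indefinite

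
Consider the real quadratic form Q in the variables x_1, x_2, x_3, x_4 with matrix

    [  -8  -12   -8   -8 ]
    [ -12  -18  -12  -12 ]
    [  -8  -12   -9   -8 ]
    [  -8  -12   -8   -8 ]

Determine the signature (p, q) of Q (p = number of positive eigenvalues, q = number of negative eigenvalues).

Row-reducing A symmetrically gives the diagonal entries -8, 0, -1, 0.
So there are 2 negative, 2 zero pivots.

(0, 2)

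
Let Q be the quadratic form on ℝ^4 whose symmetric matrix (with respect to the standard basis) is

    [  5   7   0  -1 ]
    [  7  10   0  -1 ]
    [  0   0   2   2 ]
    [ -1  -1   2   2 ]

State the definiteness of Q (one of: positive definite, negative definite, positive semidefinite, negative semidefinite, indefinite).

indefinite

Applying the same elementary operations to the rows and columns of A produces a congruent diagonal matrix with entries 5, 1/5, 2, -1.
So there are 3 positive, 1 negative pivots.
Hence Q is indefinite.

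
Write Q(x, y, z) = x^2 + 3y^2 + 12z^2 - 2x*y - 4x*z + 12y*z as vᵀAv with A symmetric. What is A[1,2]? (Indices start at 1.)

-1

The coefficient of x·y in Q is -2. For a symmetric A this equals A[1,2] + A[2,1] = 2·A[1,2].
So A[1,2] = -2/2 = -1.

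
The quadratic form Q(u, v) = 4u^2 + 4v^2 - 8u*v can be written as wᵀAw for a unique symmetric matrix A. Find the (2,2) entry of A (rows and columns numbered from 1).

The coefficient of v^2 in Q is 4, and that is exactly A[2,2].

4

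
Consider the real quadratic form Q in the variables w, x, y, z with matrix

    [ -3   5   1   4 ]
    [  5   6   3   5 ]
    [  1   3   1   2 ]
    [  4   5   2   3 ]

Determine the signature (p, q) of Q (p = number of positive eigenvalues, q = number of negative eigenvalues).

(1, 2)

Symmetric row and column elimination reduces A to a congruent diagonal form with pivots -3, 43/3, -8/43, 0.
Counting signs: 1 positive, 2 negative, 1 zero.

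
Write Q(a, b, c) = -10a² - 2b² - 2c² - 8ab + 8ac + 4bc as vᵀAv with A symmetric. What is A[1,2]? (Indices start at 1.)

-4

The coefficient of a·b in Q is -8. For a symmetric A this equals A[1,2] + A[2,1] = 2·A[1,2].
So A[1,2] = -8/2 = -4.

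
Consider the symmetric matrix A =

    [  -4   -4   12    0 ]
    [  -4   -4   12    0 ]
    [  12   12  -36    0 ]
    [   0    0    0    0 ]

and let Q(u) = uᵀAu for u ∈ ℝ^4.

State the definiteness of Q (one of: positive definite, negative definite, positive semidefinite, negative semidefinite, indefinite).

Applying the same elementary operations to the rows and columns of A produces a congruent diagonal matrix with entries -4, 0, 0, 0.
Counting signs: 1 negative, 3 zero.
Hence Q is negative semidefinite.

negative semidefinite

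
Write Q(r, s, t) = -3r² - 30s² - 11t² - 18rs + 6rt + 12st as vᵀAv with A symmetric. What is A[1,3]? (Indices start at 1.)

3

The coefficient of r·t in Q is 6. For a symmetric A this equals A[1,3] + A[3,1] = 2·A[1,3].
So A[1,3] = 6/2 = 3.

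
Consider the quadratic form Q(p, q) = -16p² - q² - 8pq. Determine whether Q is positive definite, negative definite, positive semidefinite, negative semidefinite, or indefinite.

negative semidefinite

The symmetric matrix of Q is [[-16, -4], [-4, -1]].
For the 2×2 matrix [[-16, -4], [-4, -1]]: det = -16·-1 − (-4)² = 0, trace = -17.
det = 0 so one eigenvalue is zero; the form is semidefinite with the sign of the trace.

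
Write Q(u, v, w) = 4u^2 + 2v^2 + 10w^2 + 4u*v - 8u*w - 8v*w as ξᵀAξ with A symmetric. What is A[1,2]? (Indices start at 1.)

2

The coefficient of u·v in Q is 4. For a symmetric A this equals A[1,2] + A[2,1] = 2·A[1,2].
So A[1,2] = 4/2 = 2.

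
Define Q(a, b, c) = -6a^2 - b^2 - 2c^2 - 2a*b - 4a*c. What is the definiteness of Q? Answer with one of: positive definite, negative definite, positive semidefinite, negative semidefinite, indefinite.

The symmetric matrix of Q is A = [[-6, -1, -2], [-1, -1, 0], [-2, 0, -2]].
Leading principal minors: Δ_1 = -6, Δ_2 = 5, Δ_3 = -6.
The signs alternate starting with Δ_1 < 0, so by Sylvester's criterion Q is negative definite.

negative definite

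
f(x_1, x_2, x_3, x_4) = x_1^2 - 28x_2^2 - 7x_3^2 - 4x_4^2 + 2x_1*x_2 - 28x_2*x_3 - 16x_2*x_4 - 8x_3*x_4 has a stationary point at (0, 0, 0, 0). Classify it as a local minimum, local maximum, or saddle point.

saddle point

The Hessian at the origin is H = [[2, 2, 0, 0], [2, -56, -28, -16], [0, -28, -14, -8], [0, -16, -8, -8]].
Congruent diagonalization of H (simultaneous row and column reduction) yields pivots 2, -58, -14/29, -24/7.
Counting signs: 1 positive, 3 negative.
H is indefinite, so the origin is a saddle point.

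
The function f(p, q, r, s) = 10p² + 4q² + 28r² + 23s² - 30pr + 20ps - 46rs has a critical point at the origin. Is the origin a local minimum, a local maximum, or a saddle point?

local minimum

The Hessian at the origin is H = [[20, 0, -30, 20], [0, 8, 0, 0], [-30, 0, 56, -46], [20, 0, -46, 46]].
Applying the same elementary operations to the rows and columns of H produces a congruent diagonal matrix with entries 20, 8, 11, 30/11.
That gives 4 positive pivots.
H is positive definite, so the origin is a strict local minimum.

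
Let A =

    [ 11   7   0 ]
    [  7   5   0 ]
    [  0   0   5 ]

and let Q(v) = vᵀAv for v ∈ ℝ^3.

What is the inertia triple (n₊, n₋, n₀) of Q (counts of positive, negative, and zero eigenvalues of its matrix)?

(3, 0, 0)

Congruent diagonalization of A (simultaneous row and column reduction) yields pivots 11, 6/11, 5.
Counting signs: 3 positive.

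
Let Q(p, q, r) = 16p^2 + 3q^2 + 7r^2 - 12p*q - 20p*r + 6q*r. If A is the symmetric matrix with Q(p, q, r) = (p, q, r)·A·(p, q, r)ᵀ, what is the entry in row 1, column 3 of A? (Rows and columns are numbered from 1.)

-10

The coefficient of p·r in Q is -20. For a symmetric A this equals A[1,3] + A[3,1] = 2·A[1,3].
So A[1,3] = -20/2 = -10.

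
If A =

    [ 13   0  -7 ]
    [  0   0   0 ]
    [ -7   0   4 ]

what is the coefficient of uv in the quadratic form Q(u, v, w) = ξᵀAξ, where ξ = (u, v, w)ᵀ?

0

The coefficient of uv is A[1,2] + A[2,1] = 2·0 = 0.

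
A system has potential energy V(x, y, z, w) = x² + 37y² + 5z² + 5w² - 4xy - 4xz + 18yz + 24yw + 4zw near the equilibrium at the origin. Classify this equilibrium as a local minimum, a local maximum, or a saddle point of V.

local minimum

The Hessian at the origin is H = [[2, -4, -4, 0], [-4, 74, 18, 24], [-4, 18, 10, 4], [0, 24, 4, 10]].
Symmetric row and column elimination reduces H to a congruent diagonal form with pivots 2, 66, 16/33, 1.
Counting signs: 4 positive.
H is positive definite, so the origin is a strict local minimum.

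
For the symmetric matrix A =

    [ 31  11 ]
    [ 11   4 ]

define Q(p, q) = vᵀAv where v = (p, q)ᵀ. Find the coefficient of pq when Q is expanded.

The coefficient of pq is A[1,2] + A[2,1] = 2·11 = 22.

22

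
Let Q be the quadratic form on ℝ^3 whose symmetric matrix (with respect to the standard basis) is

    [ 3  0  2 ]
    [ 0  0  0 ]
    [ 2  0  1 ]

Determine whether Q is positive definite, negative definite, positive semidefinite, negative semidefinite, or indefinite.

indefinite

Congruent diagonalization of A (simultaneous row and column reduction) yields pivots 3, 0, -1/3.
So there are 1 positive, 1 negative, 1 zero pivots.
Hence Q is indefinite.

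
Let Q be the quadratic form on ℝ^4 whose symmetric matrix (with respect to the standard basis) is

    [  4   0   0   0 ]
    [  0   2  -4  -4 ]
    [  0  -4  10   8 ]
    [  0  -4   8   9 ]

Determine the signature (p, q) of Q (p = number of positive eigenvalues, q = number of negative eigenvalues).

Congruent diagonalization of A (simultaneous row and column reduction) yields pivots 4, 2, 2, 1.
Counting signs: 4 positive.

(4, 0)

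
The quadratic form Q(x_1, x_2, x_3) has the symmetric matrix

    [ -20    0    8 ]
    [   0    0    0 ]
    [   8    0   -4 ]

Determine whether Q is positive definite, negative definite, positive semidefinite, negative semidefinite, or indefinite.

Applying the same elementary operations to the rows and columns of A produces a congruent diagonal matrix with entries -20, 0, -4/5.
So there are 2 negative, 1 zero pivots.
Hence Q is negative semidefinite.

negative semidefinite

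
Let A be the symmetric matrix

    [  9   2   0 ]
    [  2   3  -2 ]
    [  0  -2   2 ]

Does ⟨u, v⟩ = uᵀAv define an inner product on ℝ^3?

Leading principal minors: Δ_1 = 9, Δ_2 = 23, Δ_3 = 10.
All leading principal minors are positive, so by Sylvester's criterion Q is positive definite.
⟨·,·⟩ is an inner product exactly when A is positive definite.

yes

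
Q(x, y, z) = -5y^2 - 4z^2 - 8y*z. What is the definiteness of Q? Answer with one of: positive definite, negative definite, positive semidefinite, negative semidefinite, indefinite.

negative semidefinite

The symmetric matrix is A = [[0, 0, 0], [0, -5, -4], [0, -4, -4]].
Congruent diagonalization of A (simultaneous row and column reduction) yields pivots 0, -5, -4/5.
Counting signs: 2 negative, 1 zero.
Hence Q is negative semidefinite.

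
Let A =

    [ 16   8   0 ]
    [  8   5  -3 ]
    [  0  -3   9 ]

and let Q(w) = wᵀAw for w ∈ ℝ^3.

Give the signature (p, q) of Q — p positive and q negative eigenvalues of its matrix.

Congruent diagonalization of A (simultaneous row and column reduction) yields pivots 16, 1, 0.
So there are 2 positive, 1 zero pivots.

(2, 0)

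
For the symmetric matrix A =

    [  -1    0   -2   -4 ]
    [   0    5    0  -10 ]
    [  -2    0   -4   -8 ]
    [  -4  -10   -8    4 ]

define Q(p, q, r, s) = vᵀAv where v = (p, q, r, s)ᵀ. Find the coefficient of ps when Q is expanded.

-8

The coefficient of ps is A[1,4] + A[4,1] = 2·(-4) = -8.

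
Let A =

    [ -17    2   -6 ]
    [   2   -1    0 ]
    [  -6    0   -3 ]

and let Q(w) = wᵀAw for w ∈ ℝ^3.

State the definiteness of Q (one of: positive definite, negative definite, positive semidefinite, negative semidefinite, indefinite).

negative definite

Applying the same elementary operations to the rows and columns of A produces a congruent diagonal matrix with entries -17, -13/17, -3/13.
That gives 3 negative pivots.
Hence Q is negative definite.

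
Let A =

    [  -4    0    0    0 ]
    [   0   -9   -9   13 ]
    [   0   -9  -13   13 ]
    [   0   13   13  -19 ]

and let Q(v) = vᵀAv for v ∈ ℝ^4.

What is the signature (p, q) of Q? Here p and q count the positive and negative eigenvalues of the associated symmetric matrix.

Applying the same elementary operations to the rows and columns of A produces a congruent diagonal matrix with entries -4, -9, -4, -2/9.
That gives 4 negative pivots.

(0, 4)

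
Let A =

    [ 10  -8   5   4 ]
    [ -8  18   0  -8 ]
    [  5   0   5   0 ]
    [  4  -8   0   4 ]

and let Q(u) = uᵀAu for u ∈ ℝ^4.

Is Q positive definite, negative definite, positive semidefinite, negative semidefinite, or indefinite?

Leading principal minors: Δ_1 = 10, Δ_2 = 116, Δ_3 = 130, Δ_4 = 40.
All leading principal minors are positive, so by Sylvester's criterion Q is positive definite.

positive definite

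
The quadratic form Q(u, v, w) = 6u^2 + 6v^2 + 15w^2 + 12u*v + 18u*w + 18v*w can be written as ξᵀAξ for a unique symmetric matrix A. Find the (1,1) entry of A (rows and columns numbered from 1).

The coefficient of u^2 in Q is 6, and that is exactly A[1,1].

6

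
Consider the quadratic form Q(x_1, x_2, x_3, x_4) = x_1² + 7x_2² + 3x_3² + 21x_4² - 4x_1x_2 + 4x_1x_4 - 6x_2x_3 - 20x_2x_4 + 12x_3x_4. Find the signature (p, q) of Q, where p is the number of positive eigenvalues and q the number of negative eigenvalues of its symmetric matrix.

Write A = [[1, -2, 0, 2], [-2, 7, -3, -10], [0, -3, 3, 6], [2, -10, 6, 21]].
Applying the same elementary operations to the rows and columns of A produces a congruent diagonal matrix with entries 1, 3, 0, 5.
So there are 3 positive, 1 zero pivots.

(3, 0)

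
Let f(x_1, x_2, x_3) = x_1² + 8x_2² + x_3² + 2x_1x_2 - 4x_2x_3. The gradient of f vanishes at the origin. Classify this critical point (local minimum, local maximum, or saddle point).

The Hessian at the origin is H = [[2, 2, 0], [2, 16, -4], [0, -4, 2]].
Row-reducing H symmetrically gives the diagonal entries 2, 14, 6/7.
That gives 3 positive pivots.
H is positive definite, so the origin is a strict local minimum.

local minimum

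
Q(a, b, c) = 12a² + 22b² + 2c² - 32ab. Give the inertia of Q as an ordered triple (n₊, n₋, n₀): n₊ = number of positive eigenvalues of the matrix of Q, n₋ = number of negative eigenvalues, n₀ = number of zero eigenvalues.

(3, 0, 0)

Write A = [[12, -16, 0], [-16, 22, 0], [0, 0, 2]].
An LDLᵀ factorisation of A has diagonal entries 12, 2/3, 2.
That gives 3 positive pivots.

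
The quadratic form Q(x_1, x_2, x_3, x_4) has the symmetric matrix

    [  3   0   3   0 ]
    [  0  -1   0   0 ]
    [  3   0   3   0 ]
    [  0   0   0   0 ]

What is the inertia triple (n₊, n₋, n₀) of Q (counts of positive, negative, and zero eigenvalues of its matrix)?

(1, 1, 2)

Symmetric row and column elimination reduces A to a congruent diagonal form with pivots 3, -1, 0, 0.
That gives 1 positive, 1 negative, 2 zero pivots.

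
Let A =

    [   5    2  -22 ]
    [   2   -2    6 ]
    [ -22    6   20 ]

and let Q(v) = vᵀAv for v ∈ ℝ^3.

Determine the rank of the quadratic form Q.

Row-reducing A symmetrically gives the diagonal entries 5, -14/5, 10/7.
That gives 2 positive, 1 negative pivots.
The rank is the number of nonzero pivots: 3.

3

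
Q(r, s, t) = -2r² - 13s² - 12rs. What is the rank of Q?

The symmetric matrix is A = [[-2, -6, 0], [-6, -13, 0], [0, 0, 0]].
Applying the same elementary operations to the rows and columns of A produces a congruent diagonal matrix with entries -2, 5, 0.
Counting signs: 1 positive, 1 negative, 1 zero.
The rank is the number of nonzero pivots: 2.

2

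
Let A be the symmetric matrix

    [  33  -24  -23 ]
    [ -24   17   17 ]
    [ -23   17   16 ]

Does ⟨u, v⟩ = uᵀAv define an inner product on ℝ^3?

Symmetric row and column elimination reduces A to a congruent diagonal form with pivots 33, -5/11, 2/15.
So there are 2 positive, 1 negative pivots.
Hence Q is indefinite.
⟨·,·⟩ is an inner product exactly when A is positive definite.

no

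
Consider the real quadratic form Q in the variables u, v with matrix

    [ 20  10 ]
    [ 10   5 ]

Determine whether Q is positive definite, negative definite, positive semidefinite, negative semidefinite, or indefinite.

positive semidefinite

Congruent diagonalization of A (simultaneous row and column reduction) yields pivots 20, 0.
So there are 1 positive, 1 zero pivots.
Hence Q is positive semidefinite.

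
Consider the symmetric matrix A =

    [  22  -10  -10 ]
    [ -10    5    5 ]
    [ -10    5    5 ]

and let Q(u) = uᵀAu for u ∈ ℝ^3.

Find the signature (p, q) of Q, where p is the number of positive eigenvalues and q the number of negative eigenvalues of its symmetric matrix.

Applying the same elementary operations to the rows and columns of A produces a congruent diagonal matrix with entries 22, 5/11, 0.
That gives 2 positive, 1 zero pivots.

(2, 0)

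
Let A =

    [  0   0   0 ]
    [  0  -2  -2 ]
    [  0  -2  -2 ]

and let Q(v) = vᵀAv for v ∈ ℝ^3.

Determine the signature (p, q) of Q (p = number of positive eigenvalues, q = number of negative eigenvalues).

(0, 1)

Congruent diagonalization of A (simultaneous row and column reduction) yields pivots 0, -2, 0.
Counting signs: 1 negative, 2 zero.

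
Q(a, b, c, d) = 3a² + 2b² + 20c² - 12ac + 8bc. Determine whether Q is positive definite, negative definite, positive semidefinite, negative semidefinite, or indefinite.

positive semidefinite

The associated matrix is A = [[3, 0, -6, 0], [0, 2, 4, 0], [-6, 4, 20, 0], [0, 0, 0, 0]].
Applying the same elementary operations to the rows and columns of A produces a congruent diagonal matrix with entries 3, 2, 0, 0.
So there are 2 positive, 2 zero pivots.
Hence Q is positive semidefinite.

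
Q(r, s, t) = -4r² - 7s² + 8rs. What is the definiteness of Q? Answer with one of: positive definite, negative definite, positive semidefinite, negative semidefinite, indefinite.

The symmetric matrix is A = [[-4, 4, 0], [4, -7, 0], [0, 0, 0]].
Congruent diagonalization of A (simultaneous row and column reduction) yields pivots -4, -3, 0.
Counting signs: 2 negative, 1 zero.
Hence Q is negative semidefinite.

negative semidefinite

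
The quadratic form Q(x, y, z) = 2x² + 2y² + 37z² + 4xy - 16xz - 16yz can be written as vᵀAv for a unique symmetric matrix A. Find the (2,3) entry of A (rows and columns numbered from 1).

The coefficient of y·z in Q is -16. For a symmetric A this equals A[2,3] + A[3,2] = 2·A[2,3].
So A[2,3] = -16/2 = -8.

-8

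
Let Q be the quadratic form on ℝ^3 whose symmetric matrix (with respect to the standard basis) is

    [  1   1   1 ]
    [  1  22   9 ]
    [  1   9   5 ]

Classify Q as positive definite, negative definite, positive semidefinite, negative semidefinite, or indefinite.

Leading principal minors: Δ_1 = 1, Δ_2 = 21, Δ_3 = 20.
All leading principal minors are positive, so by Sylvester's criterion Q is positive definite.

positive definite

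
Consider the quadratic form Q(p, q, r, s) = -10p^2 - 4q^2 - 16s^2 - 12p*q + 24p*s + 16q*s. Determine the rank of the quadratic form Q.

2

The associated matrix is A = [[-10, -6, 0, 12], [-6, -4, 0, 8], [0, 0, 0, 0], [12, 8, 0, -16]].
Congruent diagonalization of A (simultaneous row and column reduction) yields pivots -10, -2/5, 0, 0.
That gives 2 negative, 2 zero pivots.
The rank is the number of nonzero pivots: 2.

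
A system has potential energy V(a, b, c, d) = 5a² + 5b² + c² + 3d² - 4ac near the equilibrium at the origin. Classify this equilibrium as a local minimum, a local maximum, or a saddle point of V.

The Hessian at the origin is H = [[10, 0, -4, 0], [0, 10, 0, 0], [-4, 0, 2, 0], [0, 0, 0, 6]].
Row-reducing H symmetrically gives the diagonal entries 10, 10, 2/5, 6.
That gives 4 positive pivots.
H is positive definite, so the origin is a strict local minimum.

local minimum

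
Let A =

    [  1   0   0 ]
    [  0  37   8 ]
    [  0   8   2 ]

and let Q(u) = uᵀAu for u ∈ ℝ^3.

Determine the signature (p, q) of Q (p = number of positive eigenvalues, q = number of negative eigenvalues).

(3, 0)

Row-reducing A symmetrically gives the diagonal entries 1, 37, 10/37.
So there are 3 positive pivots.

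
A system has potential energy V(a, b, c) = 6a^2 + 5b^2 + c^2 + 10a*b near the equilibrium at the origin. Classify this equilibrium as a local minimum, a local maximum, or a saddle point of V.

The Hessian at the origin is H = [[12, 10, 0], [10, 10, 0], [0, 0, 2]].
Symmetric row and column elimination reduces H to a congruent diagonal form with pivots 12, 5/3, 2.
So there are 3 positive pivots.
H is positive definite, so the origin is a strict local minimum.

local minimum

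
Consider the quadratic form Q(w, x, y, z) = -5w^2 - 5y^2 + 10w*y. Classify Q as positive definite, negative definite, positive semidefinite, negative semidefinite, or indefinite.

The symmetric matrix is A = [[-5, 0, 5, 0], [0, 0, 0, 0], [5, 0, -5, 0], [0, 0, 0, 0]].
Row-reducing A symmetrically gives the diagonal entries -5, 0, 0, 0.
That gives 1 negative, 3 zero pivots.
Hence Q is negative semidefinite.

negative semidefinite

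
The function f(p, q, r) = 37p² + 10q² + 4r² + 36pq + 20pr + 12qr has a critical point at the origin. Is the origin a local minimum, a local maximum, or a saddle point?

The Hessian at the origin is H = [[74, 36, 20], [36, 20, 12], [20, 12, 8]].
Symmetric row and column elimination reduces H to a congruent diagonal form with pivots 74, 92/37, 12/23.
Counting signs: 3 positive.
H is positive definite, so the origin is a strict local minimum.

local minimum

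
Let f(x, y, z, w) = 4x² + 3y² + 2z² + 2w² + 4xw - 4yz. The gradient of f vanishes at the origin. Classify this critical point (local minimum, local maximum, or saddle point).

local minimum

The Hessian at the origin is H = [[8, 0, 0, 4], [0, 6, -4, 0], [0, -4, 4, 0], [4, 0, 0, 4]].
Symmetric row and column elimination reduces H to a congruent diagonal form with pivots 8, 6, 4/3, 2.
That gives 4 positive pivots.
H is positive definite, so the origin is a strict local minimum.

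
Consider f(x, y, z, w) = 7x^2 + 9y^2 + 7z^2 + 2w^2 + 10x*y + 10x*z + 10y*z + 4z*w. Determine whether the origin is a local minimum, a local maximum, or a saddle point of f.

The Hessian at the origin is H = [[14, 10, 10, 0], [10, 18, 10, 0], [10, 10, 14, 4], [0, 0, 4, 4]].
Row-reducing H symmetrically gives the diagonal entries 14, 76/7, 116/19, 40/29.
So there are 4 positive pivots.
H is positive definite, so the origin is a strict local minimum.

local minimum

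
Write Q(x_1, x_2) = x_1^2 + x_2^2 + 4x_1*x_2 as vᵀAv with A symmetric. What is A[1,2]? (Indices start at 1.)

The coefficient of x_1·x_2 in Q is 4. For a symmetric A this equals A[1,2] + A[2,1] = 2·A[1,2].
So A[1,2] = 4/2 = 2.

2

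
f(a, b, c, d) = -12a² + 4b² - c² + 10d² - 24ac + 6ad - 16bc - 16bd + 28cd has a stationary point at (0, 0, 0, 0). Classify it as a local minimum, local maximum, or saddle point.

saddle point

The Hessian at the origin is H = [[-24, 0, -24, 6], [0, 8, -16, -16], [-24, -16, -2, 28], [6, -16, 28, 20]].
Congruent diagonalization of H (simultaneous row and column reduction) yields pivots -24, 8, -10, -1/2.
That gives 1 positive, 3 negative pivots.
H is indefinite, so the origin is a saddle point.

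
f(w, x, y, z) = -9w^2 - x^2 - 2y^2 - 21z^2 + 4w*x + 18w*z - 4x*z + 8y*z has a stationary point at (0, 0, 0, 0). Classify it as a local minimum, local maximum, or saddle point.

local maximum

The Hessian at the origin is H = [[-18, 4, 0, 18], [4, -2, 0, -4], [0, 0, -4, 8], [18, -4, 8, -42]].
Symmetric row and column elimination reduces H to a congruent diagonal form with pivots -18, -10/9, -4, -8.
Counting signs: 4 negative.
H is negative definite, so the origin is a strict local maximum.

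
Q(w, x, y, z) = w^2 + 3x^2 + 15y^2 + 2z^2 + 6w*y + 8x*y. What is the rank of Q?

4

The associated matrix is A = [[1, 0, 3, 0], [0, 3, 4, 0], [3, 4, 15, 0], [0, 0, 0, 2]].
Congruent diagonalization of A (simultaneous row and column reduction) yields pivots 1, 3, 2/3, 2.
So there are 4 positive pivots.
The rank is the number of nonzero pivots: 4.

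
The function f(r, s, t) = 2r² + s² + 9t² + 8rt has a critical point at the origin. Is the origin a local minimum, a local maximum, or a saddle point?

local minimum

The Hessian at the origin is H = [[4, 0, 8], [0, 2, 0], [8, 0, 18]].
An LDLᵀ factorisation of H has diagonal entries 4, 2, 2.
So there are 3 positive pivots.
H is positive definite, so the origin is a strict local minimum.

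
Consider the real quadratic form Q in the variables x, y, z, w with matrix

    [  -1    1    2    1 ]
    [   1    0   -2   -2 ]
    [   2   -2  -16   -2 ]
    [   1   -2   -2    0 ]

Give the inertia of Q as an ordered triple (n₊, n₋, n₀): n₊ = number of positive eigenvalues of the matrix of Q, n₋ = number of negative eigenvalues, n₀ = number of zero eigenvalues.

Congruent diagonalization of A (simultaneous row and column reduction) yields pivots -1, 1, -12, 0.
Counting signs: 1 positive, 2 negative, 1 zero.

(1, 2, 1)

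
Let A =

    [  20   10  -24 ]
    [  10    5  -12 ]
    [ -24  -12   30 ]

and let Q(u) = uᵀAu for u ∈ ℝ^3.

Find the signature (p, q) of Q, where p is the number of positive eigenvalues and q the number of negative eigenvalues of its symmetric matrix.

(2, 0)

Row-reducing A symmetrically gives the diagonal entries 20, 0, 6/5.
So there are 2 positive, 1 zero pivots.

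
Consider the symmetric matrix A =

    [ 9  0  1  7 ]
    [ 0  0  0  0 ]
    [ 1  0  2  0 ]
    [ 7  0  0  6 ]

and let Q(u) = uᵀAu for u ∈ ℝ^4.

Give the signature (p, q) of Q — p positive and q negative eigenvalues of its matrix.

Congruent diagonalization of A (simultaneous row and column reduction) yields pivots 9, 0, 17/9, 4/17.
So there are 3 positive, 1 zero pivots.

(3, 0)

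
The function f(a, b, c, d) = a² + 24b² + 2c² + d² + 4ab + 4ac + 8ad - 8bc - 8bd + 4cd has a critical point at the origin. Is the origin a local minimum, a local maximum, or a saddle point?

saddle point

The Hessian at the origin is H = [[2, 4, 4, 8], [4, 48, -8, -8], [4, -8, 4, 4], [8, -8, 4, 2]].
Row-reducing H symmetrically gives the diagonal entries 2, 40, -52/5, 6/13.
That gives 3 positive, 1 negative pivots.
H is indefinite, so the origin is a saddle point.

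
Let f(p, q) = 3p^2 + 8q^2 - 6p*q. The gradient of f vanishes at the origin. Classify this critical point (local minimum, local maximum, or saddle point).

The Hessian at the origin is H = [[6, -6], [-6, 16]].
det H = 6·16 − (-6)² = 60 > 0 and H[1,1] = 6 > 0, so H is positive definite.
Therefore the origin is a local minimum.

local minimum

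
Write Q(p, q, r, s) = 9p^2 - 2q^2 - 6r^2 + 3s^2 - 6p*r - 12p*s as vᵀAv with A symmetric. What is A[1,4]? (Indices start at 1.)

-6

The coefficient of p·s in Q is -12. For a symmetric A this equals A[1,4] + A[4,1] = 2·A[1,4].
So A[1,4] = -12/2 = -6.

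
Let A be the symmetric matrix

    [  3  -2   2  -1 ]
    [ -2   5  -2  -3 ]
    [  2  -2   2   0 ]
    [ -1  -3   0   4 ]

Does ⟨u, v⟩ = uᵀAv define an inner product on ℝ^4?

no

Symmetric row and column elimination reduces A to a congruent diagonal form with pivots 3, 11/3, 6/11, 0.
That gives 3 positive, 1 zero pivots.
Hence Q is positive semidefinite.
⟨·,·⟩ is an inner product exactly when A is positive definite.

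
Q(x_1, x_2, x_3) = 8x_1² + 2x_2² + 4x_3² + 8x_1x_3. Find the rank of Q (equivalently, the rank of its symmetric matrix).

3

The symmetric matrix is A = [[8, 0, 4], [0, 2, 0], [4, 0, 4]].
Symmetric row and column elimination reduces A to a congruent diagonal form with pivots 8, 2, 2.
That gives 3 positive pivots.
The rank is the number of nonzero pivots: 3.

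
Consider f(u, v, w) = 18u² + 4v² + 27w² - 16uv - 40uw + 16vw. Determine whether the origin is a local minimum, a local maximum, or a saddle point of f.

The Hessian at the origin is H = [[36, -16, -40], [-16, 8, 16], [-40, 16, 54]].
Applying the same elementary operations to the rows and columns of H produces a congruent diagonal matrix with entries 36, 8/9, 6.
That gives 3 positive pivots.
H is positive definite, so the origin is a strict local minimum.

local minimum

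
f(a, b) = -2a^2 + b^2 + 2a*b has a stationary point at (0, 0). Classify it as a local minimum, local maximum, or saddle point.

The Hessian at the origin is H = [[-4, 2], [2, 2]].
det H = -4·2 − (2)² = -12 < 0, so H is indefinite.
Therefore the origin is a saddle point.

saddle point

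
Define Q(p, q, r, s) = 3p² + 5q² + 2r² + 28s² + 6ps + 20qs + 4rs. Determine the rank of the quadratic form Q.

4

The symmetric matrix is A = [[3, 0, 0, 3], [0, 5, 0, 10], [0, 0, 2, 2], [3, 10, 2, 28]].
Congruent diagonalization of A (simultaneous row and column reduction) yields pivots 3, 5, 2, 3.
That gives 4 positive pivots.
The rank is the number of nonzero pivots: 4.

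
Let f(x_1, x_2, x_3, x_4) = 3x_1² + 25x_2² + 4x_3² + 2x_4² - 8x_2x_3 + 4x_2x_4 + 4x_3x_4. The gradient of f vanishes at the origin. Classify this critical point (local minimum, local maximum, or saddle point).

local minimum

The Hessian at the origin is H = [[6, 0, 0, 0], [0, 50, -8, 4], [0, -8, 8, 4], [0, 4, 4, 4]].
Symmetric row and column elimination reduces H to a congruent diagonal form with pivots 6, 50, 168/25, 10/21.
So there are 4 positive pivots.
H is positive definite, so the origin is a strict local minimum.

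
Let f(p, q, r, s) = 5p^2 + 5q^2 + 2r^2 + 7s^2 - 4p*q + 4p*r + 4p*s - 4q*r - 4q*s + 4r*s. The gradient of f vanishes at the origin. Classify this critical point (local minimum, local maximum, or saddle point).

The Hessian at the origin is H = [[10, -4, 4, 4], [-4, 10, -4, -4], [4, -4, 4, 4], [4, -4, 4, 14]].
Symmetric row and column elimination reduces H to a congruent diagonal form with pivots 10, 42/5, 12/7, 10.
Counting signs: 4 positive.
H is positive definite, so the origin is a strict local minimum.

local minimum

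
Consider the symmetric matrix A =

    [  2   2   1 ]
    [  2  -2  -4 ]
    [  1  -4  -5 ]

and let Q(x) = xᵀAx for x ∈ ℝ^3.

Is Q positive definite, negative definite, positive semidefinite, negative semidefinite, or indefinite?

An LDLᵀ factorisation of A has diagonal entries 2, -4, 3/4.
Counting signs: 2 positive, 1 negative.
Hence Q is indefinite.

indefinite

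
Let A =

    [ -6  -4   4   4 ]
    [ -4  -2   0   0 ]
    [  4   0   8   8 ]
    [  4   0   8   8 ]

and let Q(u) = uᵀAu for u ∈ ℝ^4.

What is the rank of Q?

Congruent diagonalization of A (simultaneous row and column reduction) yields pivots -6, 2/3, 0, 0.
So there are 1 positive, 1 negative, 2 zero pivots.
The rank is the number of nonzero pivots: 2.

2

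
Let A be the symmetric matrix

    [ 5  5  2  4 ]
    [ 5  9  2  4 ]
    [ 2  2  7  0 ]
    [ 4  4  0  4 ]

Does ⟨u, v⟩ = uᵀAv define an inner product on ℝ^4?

Congruent diagonalization of A (simultaneous row and column reduction) yields pivots 5, 4, 31/5, 12/31.
That gives 4 positive pivots.
Hence Q is positive definite.
⟨·,·⟩ is an inner product exactly when A is positive definite.

yes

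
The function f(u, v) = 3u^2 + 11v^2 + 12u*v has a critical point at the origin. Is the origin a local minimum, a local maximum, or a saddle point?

The Hessian at the origin is H = [[6, 12], [12, 22]].
det H = 6·22 − (12)² = -12 < 0, so H is indefinite.
Therefore the origin is a saddle point.

saddle point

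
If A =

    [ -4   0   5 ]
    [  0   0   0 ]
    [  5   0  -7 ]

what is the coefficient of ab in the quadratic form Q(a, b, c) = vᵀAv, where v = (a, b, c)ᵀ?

The coefficient of ab is A[1,2] + A[2,1] = 2·0 = 0.

0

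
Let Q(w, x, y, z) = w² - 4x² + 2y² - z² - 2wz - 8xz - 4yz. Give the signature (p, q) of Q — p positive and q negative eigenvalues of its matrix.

(2, 1)

The symmetric matrix is A = [[1, 0, 0, -1], [0, -4, 0, -4], [0, 0, 2, -2], [-1, -4, -2, -1]].
Congruent diagonalization of A (simultaneous row and column reduction) yields pivots 1, -4, 2, 0.
That gives 2 positive, 1 negative, 1 zero pivots.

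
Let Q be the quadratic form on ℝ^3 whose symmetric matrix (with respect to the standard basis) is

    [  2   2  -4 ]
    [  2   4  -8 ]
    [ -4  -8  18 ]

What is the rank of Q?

3

An LDLᵀ factorisation of A has diagonal entries 2, 2, 2.
That gives 3 positive pivots.
The rank is the number of nonzero pivots: 3.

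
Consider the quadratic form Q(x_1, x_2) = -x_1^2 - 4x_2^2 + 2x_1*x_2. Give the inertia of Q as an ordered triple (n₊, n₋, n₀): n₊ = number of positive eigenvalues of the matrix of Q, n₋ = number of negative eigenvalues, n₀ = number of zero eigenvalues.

Write A = [[-1, 1], [1, -4]].
Applying the same elementary operations to the rows and columns of A produces a congruent diagonal matrix with entries -1, -3.
So there are 2 negative pivots.

(0, 2, 0)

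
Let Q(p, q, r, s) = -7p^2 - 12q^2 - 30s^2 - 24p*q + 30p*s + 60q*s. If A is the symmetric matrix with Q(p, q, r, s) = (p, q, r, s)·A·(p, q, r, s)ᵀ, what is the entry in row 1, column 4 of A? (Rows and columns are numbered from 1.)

The coefficient of p·s in Q is 30. For a symmetric A this equals A[1,4] + A[4,1] = 2·A[1,4].
So A[1,4] = 30/2 = 15.

15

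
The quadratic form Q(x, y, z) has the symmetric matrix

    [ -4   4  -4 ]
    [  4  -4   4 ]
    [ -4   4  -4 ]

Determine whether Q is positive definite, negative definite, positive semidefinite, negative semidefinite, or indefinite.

Congruent diagonalization of A (simultaneous row and column reduction) yields pivots -4, 0, 0.
That gives 1 negative, 2 zero pivots.
Hence Q is negative semidefinite.

negative semidefinite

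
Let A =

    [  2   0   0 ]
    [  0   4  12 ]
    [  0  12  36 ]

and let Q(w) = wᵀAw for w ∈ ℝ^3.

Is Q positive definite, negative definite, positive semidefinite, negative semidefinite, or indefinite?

positive semidefinite

Congruent diagonalization of A (simultaneous row and column reduction) yields pivots 2, 4, 0.
That gives 2 positive, 1 zero pivots.
Hence Q is positive semidefinite.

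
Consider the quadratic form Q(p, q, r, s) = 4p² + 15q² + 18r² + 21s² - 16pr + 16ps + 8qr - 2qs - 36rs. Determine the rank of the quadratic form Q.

4

Write A = [[4, 0, -8, 8], [0, 15, 4, -1], [-8, 4, 18, -18], [8, -1, -18, 21]].
An LDLᵀ factorisation of A has diagonal entries 4, 15, 14/15, 12/7.
So there are 4 positive pivots.
The rank is the number of nonzero pivots: 4.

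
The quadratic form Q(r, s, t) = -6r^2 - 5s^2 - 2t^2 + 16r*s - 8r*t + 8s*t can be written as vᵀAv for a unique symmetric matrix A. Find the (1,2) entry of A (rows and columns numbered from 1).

The coefficient of r·s in Q is 16. For a symmetric A this equals A[1,2] + A[2,1] = 2·A[1,2].
So A[1,2] = 16/2 = 8.

8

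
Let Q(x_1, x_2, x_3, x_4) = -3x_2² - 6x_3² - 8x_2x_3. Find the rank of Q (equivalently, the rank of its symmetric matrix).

2

The associated matrix is A = [[0, 0, 0, 0], [0, -3, -4, 0], [0, -4, -6, 0], [0, 0, 0, 0]].
Congruent diagonalization of A (simultaneous row and column reduction) yields pivots 0, -3, -2/3, 0.
That gives 2 negative, 2 zero pivots.
The rank is the number of nonzero pivots: 2.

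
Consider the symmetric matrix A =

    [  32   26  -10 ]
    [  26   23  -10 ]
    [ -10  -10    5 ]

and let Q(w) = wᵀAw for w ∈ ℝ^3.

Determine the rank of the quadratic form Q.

2

Row-reducing A symmetrically gives the diagonal entries 32, 15/8, 0.
So there are 2 positive, 1 zero pivots.
The rank is the number of nonzero pivots: 2.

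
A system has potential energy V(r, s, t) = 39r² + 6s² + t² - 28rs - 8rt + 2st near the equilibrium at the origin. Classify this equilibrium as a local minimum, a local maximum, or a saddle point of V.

The Hessian at the origin is H = [[78, -28, -8], [-28, 12, 2], [-8, 2, 2]].
An LDLᵀ factorisation of H has diagonal entries 78, 76/39, 15/19.
That gives 3 positive pivots.
H is positive definite, so the origin is a strict local minimum.

local minimum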